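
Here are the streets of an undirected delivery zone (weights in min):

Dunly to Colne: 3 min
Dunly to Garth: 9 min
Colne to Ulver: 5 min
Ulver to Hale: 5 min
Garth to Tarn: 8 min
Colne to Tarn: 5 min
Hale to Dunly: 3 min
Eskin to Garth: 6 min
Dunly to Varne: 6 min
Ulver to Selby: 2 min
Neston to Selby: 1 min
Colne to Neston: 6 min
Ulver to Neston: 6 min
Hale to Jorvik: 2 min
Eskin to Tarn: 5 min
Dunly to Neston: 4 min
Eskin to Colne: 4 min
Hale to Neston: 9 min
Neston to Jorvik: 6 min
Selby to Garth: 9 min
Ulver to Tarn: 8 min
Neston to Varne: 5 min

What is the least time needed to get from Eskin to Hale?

Candidate routes:
Eskin–Colne–Ulver–Hale: 4+5+5 = 14
Eskin–Colne–Dunly–Hale: 4+3+3 = 10
The minimum is 10 min via Eskin–Colne–Dunly–Hale.

10 min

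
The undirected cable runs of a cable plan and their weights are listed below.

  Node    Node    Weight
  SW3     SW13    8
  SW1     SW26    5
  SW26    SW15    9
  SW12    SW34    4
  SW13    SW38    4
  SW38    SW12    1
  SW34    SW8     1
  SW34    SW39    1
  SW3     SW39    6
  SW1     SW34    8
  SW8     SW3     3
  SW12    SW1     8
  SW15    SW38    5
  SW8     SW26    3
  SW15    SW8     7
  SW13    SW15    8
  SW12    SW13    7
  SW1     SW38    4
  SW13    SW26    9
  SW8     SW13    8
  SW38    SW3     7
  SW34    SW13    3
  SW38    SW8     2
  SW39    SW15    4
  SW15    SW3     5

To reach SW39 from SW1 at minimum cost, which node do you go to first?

SW38

Candidate routes:
SW1–SW34–SW39: 8+1 = 9
SW1–SW38–SW12–SW34–SW39: 4+1+4+1 = 10
SW1–SW38–SW8–SW34–SW39: 4+2+1+1 = 8
SW1–SW26–SW8–SW34–SW39: 5+3+1+1 = 10
The minimum is 8 via SW1–SW38–SW8–SW34–SW39.
So from SW1 the first move is to SW38.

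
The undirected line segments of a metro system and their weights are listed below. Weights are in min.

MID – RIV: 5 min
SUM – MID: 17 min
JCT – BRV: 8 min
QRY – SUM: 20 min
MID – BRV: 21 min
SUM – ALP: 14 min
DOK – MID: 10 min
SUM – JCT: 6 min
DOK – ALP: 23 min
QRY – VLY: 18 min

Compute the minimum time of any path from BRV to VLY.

Enumerating some paths:
BRV - MID - SUM - QRY - VLY: 21+17+20+18 = 76
BRV - JCT - SUM - QRY - VLY: 8+6+20+18 = 52
The minimum is 52 min via BRV - JCT - SUM - QRY - VLY.

52 min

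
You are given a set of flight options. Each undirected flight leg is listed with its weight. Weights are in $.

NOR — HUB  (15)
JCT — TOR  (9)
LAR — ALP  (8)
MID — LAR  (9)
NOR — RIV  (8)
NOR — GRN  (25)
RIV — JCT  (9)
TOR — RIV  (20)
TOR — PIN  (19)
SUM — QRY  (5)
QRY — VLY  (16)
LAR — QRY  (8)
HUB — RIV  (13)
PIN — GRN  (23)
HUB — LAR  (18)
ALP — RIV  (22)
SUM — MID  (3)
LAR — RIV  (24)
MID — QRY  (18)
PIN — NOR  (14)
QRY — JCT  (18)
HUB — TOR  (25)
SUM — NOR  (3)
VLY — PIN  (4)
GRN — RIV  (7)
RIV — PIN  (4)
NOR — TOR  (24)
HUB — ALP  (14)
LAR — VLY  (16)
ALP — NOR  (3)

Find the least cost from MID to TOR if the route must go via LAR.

$44

Shortest MID→LAR: MID–LAR = 9
Shortest LAR→TOR: LAR–ALP–NOR–TOR = 35
Total via LAR: 9 + 35 = $44.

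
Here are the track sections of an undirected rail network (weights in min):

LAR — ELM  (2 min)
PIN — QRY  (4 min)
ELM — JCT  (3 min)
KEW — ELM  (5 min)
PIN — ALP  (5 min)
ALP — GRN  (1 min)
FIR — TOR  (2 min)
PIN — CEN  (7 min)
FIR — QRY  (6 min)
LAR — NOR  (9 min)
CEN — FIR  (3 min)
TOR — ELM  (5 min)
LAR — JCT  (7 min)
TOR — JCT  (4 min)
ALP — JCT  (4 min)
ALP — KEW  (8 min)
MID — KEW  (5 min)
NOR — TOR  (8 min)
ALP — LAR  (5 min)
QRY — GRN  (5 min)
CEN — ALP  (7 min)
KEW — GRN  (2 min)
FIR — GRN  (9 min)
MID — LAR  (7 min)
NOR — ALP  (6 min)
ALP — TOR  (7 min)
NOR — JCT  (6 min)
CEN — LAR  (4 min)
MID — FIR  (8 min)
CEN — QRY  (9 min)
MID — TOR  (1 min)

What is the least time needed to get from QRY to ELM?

Compare a few routes:
QRY–FIR–TOR–ELM: 6+2+5 = 13
QRY–GRN–KEW–ELM: 5+2+5 = 12
QRY–GRN–ALP–JCT–ELM: 5+1+4+3 = 13
QRY–GRN–ALP–LAR–ELM: 5+1+5+2 = 13
The minimum is 12 min via QRY–GRN–KEW–ELM.

12 min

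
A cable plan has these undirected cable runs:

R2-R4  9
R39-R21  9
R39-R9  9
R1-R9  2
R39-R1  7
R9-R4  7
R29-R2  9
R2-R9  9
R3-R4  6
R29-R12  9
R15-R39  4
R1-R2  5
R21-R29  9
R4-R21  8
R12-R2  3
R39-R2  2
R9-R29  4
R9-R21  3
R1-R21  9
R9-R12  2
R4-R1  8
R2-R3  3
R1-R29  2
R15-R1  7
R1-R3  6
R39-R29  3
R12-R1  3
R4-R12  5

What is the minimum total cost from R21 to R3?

11

Enumerating some paths:
R21 - R9 - R1 - R12 - R2 - R3: 3+2+3+3+3 = 14
R21 - R4 - R3: 8+6 = 14
R21 - R9 - R1 - R3: 3+2+6 = 11
R21 - R9 - R1 - R2 - R3: 3+2+5+3 = 13
The minimum is 11 via R21 - R9 - R1 - R3.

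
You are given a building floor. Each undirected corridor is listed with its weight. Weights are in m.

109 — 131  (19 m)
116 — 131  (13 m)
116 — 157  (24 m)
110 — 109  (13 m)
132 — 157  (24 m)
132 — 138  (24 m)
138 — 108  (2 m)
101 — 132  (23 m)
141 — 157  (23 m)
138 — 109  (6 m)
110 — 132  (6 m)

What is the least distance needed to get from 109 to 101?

Compare a few routes:
109 - 138 - 132 - 101: 6+24+23 = 53
109 - 110 - 132 - 101: 13+6+23 = 42
The minimum is 42 m via 109 - 110 - 132 - 101.

42 m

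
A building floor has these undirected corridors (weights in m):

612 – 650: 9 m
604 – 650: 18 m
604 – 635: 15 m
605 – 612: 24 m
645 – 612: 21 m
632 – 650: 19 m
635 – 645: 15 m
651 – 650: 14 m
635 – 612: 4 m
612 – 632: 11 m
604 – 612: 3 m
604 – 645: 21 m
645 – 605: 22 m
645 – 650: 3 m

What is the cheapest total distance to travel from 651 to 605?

39 m

Enumerating some paths:
651–650–612–605: 14+9+24 = 47
651–650–645–635–612–605: 14+3+15+4+24 = 60
651–650–645–605: 14+3+22 = 39
651–650–604–612–605: 14+18+3+24 = 59
Cheapest is 651–650–645–605 at 39 m.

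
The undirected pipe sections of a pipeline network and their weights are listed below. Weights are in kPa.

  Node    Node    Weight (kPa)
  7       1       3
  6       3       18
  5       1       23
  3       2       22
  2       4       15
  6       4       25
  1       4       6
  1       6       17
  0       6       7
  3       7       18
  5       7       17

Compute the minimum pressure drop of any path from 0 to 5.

44 kPa

Candidate routes:
0 → 6 → 1 → 5: 7+17+23 = 47
0 → 6 → 1 → 7 → 5: 7+17+3+17 = 44
The minimum is 44 kPa via 0 → 6 → 1 → 7 → 5.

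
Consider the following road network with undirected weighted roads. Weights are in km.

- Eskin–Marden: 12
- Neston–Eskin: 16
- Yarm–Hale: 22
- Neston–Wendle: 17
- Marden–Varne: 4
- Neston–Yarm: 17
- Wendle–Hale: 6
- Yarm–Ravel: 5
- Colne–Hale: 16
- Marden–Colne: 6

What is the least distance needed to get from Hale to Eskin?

34 km

Shortest distances from Hale:
Hale: 0
Wendle: 6  (via Hale)
Colne: 16  (via Hale)
Marden: 22  (via Colne)
Yarm: 22  (via Hale)
Neston: 23  (via Wendle)
Varne: 26  (via Marden)
Ravel: 27  (via Yarm)
Eskin: 34  (via Marden)
Shortest route: Hale → Colne → Marden → Eskin = 34 km.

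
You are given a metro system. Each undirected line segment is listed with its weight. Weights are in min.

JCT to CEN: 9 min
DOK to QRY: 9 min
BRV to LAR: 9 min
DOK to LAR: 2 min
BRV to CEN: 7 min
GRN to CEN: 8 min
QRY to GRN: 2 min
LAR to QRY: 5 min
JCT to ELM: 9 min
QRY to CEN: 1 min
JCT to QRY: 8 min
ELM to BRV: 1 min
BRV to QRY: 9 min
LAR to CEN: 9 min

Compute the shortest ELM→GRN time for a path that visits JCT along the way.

19 min

Best ELM to JCT: ELM–JCT costing 9
Best JCT to GRN: JCT–QRY–GRN costing 10
Total via JCT: 9 + 10 = 19 min.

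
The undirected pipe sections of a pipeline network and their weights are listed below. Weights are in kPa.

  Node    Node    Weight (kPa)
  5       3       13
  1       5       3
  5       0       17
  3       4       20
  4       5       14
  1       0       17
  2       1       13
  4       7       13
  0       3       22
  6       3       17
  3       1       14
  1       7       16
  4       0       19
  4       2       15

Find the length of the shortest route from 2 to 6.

Settle nodes by increasing distance from 2:
2: 0
1: 13  (via 2)
4: 15  (via 2)
5: 16  (via 1)
3: 27  (via 1)
7: 28  (via 4)
0: 30  (via 1)
6: 44  (via 3)
Shortest route: 2–1–3–6 = 44 kPa.

44 kPa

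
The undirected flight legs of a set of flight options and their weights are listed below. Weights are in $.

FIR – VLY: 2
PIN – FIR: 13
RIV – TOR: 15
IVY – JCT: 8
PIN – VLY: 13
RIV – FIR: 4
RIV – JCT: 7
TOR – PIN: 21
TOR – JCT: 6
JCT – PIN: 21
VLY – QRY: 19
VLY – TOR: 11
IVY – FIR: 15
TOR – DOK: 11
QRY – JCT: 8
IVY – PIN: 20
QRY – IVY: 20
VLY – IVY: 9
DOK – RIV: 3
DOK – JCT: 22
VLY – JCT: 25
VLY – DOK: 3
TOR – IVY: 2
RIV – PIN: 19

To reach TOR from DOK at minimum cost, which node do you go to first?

Candidate routes:
DOK - TOR: 11 = 11
DOK - VLY - TOR: 3+11 = 14
DOK - VLY - IVY - TOR: 3+9+2 = 14
Cheapest is DOK - TOR at $11.
So from DOK the first move is to TOR.

TOR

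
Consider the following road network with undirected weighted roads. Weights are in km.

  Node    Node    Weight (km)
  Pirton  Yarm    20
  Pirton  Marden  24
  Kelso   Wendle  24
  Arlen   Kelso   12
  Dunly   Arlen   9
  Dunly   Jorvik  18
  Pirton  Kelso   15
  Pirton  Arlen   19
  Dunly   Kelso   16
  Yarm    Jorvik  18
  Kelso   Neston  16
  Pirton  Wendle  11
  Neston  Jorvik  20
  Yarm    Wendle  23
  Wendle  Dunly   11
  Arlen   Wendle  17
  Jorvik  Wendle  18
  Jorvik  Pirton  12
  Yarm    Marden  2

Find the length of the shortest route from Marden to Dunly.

Shortest distances from Marden:
Marden: 0
Yarm: 2  (via Marden)
Jorvik: 20  (via Yarm)
Pirton: 22  (via Yarm)
Wendle: 25  (via Yarm)
Dunly: 36  (via Wendle)
Shortest route: Marden → Yarm → Wendle → Dunly = 36 km.

36 km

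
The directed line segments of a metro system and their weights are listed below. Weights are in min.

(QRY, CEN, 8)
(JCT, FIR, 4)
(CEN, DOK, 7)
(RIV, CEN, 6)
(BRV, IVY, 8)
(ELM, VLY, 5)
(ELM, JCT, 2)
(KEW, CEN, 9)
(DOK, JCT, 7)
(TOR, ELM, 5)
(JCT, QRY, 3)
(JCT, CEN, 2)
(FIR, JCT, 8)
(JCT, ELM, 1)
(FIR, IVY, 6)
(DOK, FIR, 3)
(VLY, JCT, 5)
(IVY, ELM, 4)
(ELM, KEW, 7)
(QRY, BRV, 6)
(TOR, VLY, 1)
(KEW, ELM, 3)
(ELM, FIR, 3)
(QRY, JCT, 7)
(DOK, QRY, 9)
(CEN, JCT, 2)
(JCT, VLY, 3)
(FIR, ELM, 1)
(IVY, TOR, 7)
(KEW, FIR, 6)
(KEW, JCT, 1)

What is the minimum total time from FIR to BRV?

Candidate routes:
FIR - ELM - JCT - QRY - BRV: 1+2+3+6 = 12
FIR - JCT - QRY - BRV: 8+3+6 = 17
Cheapest is FIR - ELM - JCT - QRY - BRV at 12 min.

12 min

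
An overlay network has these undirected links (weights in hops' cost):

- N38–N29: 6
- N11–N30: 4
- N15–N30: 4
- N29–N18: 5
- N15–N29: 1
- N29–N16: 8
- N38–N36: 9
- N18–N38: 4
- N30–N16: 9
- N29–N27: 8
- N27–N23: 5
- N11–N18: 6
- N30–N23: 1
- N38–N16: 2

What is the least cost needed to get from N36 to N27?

Candidate routes:
N36–N38–N29–N27: 9+6+8 = 23
N36–N38–N16–N30–N23–N27: 9+2+9+1+5 = 26
Cheapest is N36–N38–N29–N27 at 23 hops' cost.

23 hops' cost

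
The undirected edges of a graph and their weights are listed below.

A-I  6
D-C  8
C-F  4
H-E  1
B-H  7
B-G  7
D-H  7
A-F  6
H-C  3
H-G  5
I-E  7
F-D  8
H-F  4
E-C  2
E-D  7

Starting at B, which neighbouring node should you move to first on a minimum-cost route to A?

H

Enumerating some paths:
B–H–C–F–A: 7+3+4+6 = 20
B–H–E–C–F–A: 7+1+2+4+6 = 20
B–H–F–A: 7+4+6 = 17
Cheapest is B–H–F–A at 17.
So from B the first move is to H.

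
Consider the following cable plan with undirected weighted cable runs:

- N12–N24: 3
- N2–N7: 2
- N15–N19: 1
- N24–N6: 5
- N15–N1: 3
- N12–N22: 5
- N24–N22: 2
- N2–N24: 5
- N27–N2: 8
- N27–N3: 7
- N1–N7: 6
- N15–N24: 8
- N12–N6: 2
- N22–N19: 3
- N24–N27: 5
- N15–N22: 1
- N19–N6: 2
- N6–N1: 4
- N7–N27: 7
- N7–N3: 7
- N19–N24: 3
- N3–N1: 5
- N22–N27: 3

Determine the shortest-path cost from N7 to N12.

Running Dijkstra from N7:
N7: 0
N2: 2  (via N7)
N1: 6  (via N7)
N3: 7  (via N7)
N27: 7  (via N7)
N24: 7  (via N2)
N22: 9  (via N24)
N15: 9  (via N1)
N19: 10  (via N24)
N6: 10  (via N1)
N12: 10  (via N24)
Shortest route: N7–N2–N24–N12 = 10.

10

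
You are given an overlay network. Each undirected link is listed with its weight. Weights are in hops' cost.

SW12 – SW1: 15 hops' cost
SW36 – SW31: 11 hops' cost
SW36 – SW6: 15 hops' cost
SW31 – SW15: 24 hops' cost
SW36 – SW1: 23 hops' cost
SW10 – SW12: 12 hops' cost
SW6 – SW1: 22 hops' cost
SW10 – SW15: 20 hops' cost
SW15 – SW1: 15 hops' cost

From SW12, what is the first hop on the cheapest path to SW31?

Candidate routes:
SW12 → SW1 → SW6 → SW36 → SW31: 15+22+15+11 = 63
SW12 → SW10 → SW15 → SW31: 12+20+24 = 56
SW12 → SW1 → SW36 → SW31: 15+23+11 = 49
SW12 → SW1 → SW15 → SW31: 15+15+24 = 54
The minimum is 49 hops' cost via SW12 → SW1 → SW36 → SW31.
So from SW12 the first move is to SW1.

SW1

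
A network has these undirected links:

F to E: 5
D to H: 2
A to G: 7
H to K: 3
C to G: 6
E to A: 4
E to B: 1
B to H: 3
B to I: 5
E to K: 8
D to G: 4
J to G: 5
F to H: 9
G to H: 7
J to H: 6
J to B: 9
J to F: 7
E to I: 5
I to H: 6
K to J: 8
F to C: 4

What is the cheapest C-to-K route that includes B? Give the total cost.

16

Best C to B: C → F → E → B costing 10
Shortest B→K: B → H → K = 6
Total via B: 10 + 6 = 16.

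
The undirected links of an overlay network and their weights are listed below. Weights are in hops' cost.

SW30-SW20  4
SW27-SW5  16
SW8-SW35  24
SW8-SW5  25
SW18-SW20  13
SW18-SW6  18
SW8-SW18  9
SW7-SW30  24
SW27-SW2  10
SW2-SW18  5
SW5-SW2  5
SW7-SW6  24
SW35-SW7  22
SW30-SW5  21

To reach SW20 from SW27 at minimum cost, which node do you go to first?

Candidate routes:
SW27 - SW2 - SW5 - SW30 - SW20: 10+5+21+4 = 40
SW27 - SW5 - SW30 - SW20: 16+21+4 = 41
SW27 - SW5 - SW2 - SW18 - SW20: 16+5+5+13 = 39
SW27 - SW2 - SW18 - SW20: 10+5+13 = 28
The minimum is 28 hops' cost via SW27 - SW2 - SW18 - SW20.
So from SW27 the first move is to SW2.

SW2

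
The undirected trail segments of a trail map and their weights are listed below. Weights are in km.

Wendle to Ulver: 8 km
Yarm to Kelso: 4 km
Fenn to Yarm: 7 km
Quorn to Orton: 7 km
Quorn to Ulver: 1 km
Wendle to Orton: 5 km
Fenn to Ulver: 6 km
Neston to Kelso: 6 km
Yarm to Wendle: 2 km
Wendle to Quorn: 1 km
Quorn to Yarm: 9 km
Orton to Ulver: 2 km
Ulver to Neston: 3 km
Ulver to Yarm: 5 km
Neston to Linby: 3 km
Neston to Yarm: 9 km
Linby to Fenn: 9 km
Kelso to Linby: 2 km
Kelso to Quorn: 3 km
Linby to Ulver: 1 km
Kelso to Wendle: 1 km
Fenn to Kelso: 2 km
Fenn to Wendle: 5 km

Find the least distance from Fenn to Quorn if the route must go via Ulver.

Best Fenn to Ulver: Fenn–Kelso–Linby–Ulver costing 5
Shortest Ulver→Quorn: Ulver–Quorn = 1
Total via Ulver: 5 + 1 = 6 km.

6 km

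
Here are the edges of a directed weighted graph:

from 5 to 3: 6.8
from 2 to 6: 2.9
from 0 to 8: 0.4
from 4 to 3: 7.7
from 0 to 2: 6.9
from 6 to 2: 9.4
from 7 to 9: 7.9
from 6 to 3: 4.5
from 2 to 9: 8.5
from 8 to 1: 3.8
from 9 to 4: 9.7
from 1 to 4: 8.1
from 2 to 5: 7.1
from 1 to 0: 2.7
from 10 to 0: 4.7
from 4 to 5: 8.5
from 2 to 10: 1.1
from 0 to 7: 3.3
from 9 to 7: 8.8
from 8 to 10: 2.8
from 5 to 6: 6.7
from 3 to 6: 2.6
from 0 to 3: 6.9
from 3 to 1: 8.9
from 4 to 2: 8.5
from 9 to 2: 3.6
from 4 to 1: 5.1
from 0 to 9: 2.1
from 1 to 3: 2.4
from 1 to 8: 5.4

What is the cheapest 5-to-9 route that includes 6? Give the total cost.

24

Best 5 to 6: 5 → 6 costing 6.7
Best 6 to 9: 6 → 2 → 10 → 0 → 9 costing 17.3
Total via 6: 6.7 + 17.3 = 24.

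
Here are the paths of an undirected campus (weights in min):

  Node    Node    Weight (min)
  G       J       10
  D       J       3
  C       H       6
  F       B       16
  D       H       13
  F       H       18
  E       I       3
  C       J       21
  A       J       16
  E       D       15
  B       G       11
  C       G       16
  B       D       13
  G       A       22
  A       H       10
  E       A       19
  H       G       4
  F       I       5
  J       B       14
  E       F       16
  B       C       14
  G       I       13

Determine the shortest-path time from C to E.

26 min

Compare a few routes:
C → H → F → I → E: 6+18+5+3 = 32
C → H → G → I → E: 6+4+13+3 = 26
Cheapest is C → H → G → I → E at 26 min.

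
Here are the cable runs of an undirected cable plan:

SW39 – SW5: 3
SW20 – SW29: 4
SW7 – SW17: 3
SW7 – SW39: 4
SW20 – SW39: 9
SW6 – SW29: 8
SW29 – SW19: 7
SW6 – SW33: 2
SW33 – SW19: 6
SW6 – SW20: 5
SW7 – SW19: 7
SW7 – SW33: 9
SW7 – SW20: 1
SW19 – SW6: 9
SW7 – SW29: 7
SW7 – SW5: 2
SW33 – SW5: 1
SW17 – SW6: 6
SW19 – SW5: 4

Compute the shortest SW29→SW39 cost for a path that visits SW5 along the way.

10

Best SW29 to SW5: SW29–SW20–SW7–SW5 costing 7
Best SW5 to SW39: SW5–SW39 costing 3
Total via SW5: 7 + 3 = 10.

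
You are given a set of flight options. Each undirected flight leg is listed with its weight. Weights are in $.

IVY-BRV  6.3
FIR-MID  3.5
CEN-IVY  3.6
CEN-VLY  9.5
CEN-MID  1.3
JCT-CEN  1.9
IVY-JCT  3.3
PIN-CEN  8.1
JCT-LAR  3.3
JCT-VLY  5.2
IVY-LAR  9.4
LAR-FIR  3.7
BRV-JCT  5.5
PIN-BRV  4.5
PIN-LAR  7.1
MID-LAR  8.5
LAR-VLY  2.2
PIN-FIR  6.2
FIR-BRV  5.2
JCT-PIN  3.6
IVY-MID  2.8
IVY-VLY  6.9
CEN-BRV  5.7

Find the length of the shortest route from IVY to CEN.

$3.6

Running Dijkstra from IVY:
IVY: 0
MID: 2.8  (via IVY)
JCT: 3.3  (via IVY)
CEN: 3.6  (via IVY)
Shortest route: IVY → CEN = $3.6.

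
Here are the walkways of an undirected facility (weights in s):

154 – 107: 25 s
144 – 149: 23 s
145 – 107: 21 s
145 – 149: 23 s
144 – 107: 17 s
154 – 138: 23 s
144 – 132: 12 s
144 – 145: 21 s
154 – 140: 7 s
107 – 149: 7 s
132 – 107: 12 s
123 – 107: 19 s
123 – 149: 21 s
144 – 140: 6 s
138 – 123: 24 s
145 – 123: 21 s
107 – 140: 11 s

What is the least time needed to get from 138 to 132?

Shortest distances from 138:
138: 0
154: 23  (via 138)
123: 24  (via 138)
140: 30  (via 154)
144: 36  (via 140)
107: 41  (via 140)
145: 45  (via 123)
149: 45  (via 123)
132: 48  (via 144)
Shortest route: 138 → 154 → 140 → 144 → 132 = 48 s.

48 s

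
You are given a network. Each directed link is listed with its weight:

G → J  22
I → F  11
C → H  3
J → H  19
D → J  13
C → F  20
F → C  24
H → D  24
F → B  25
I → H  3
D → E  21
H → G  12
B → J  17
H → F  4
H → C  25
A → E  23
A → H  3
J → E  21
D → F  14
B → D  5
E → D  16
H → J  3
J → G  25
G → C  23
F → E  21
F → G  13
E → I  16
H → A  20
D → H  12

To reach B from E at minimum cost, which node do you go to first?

I

Enumerating some paths:
E - D - F - B: 16+14+25 = 55
E - I - H - F - B: 16+3+4+25 = 48
E - I - F - B: 16+11+25 = 52
E - D - H - F - B: 16+12+4+25 = 57
Cheapest is E - I - H - F - B at 48.
So from E the first move is to I.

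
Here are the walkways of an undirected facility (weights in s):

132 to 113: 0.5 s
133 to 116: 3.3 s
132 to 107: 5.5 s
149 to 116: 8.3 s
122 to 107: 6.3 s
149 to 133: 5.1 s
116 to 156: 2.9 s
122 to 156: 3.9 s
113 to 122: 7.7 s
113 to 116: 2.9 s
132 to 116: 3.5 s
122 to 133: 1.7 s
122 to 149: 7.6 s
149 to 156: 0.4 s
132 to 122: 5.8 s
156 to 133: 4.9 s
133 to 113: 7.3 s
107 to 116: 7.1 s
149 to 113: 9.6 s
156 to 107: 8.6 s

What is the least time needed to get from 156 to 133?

4.9 s

Running Dijkstra from 156:
156: 0
149: 0.4  (via 156)
116: 2.9  (via 156)
122: 3.9  (via 156)
133: 4.9  (via 156)
Shortest route: 156–133 = 4.9 s.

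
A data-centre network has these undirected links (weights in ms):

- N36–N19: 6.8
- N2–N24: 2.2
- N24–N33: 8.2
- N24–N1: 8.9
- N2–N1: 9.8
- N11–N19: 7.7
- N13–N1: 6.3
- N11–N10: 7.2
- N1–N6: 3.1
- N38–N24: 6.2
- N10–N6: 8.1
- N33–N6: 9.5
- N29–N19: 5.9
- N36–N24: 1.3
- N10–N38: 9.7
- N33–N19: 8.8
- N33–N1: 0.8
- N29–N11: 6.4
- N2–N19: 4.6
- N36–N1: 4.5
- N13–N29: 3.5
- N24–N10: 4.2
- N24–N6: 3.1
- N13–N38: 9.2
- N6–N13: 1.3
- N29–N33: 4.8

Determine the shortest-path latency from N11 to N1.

12 ms

Running Dijkstra from N11:
N11: 0
N29: 6.4  (via N11)
N10: 7.2  (via N11)
N19: 7.7  (via N11)
N13: 9.9  (via N29)
N33: 11.2  (via N29)
N6: 11.2  (via N13)
N24: 11.4  (via N10)
N1: 12  (via N33)
Shortest route: N11 → N29 → N33 → N1 = 12 ms.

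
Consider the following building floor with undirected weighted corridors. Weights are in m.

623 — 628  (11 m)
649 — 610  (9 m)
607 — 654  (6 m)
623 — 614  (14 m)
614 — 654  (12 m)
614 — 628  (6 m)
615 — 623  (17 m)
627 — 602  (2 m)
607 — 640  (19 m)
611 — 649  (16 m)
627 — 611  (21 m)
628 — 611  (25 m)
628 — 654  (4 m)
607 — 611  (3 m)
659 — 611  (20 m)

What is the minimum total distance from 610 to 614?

Compare a few routes:
610 → 649 → 611 → 607 → 654 → 628 → 614: 9+16+3+6+4+6 = 44
610 → 649 → 611 → 628 → 614: 9+16+25+6 = 56
610 → 649 → 611 → 607 → 654 → 614: 9+16+3+6+12 = 46
The minimum is 44 m via 610 → 649 → 611 → 607 → 654 → 628 → 614.

44 m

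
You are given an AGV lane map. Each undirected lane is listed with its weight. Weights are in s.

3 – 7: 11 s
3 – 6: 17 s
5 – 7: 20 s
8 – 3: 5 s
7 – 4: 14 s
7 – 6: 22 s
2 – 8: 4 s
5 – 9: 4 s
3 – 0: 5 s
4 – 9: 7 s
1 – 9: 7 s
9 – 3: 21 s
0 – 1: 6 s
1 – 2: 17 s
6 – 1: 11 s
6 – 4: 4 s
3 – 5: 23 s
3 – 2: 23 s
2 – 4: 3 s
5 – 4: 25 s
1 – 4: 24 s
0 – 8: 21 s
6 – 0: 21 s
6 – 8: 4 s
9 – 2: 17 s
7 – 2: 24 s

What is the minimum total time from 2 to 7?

17 s

Enumerating some paths:
2–8–3–7: 4+5+11 = 20
2–4–7: 3+14 = 17
2–8–6–4–7: 4+4+4+14 = 26
2–7: 24 = 24
The minimum is 17 s via 2–4–7.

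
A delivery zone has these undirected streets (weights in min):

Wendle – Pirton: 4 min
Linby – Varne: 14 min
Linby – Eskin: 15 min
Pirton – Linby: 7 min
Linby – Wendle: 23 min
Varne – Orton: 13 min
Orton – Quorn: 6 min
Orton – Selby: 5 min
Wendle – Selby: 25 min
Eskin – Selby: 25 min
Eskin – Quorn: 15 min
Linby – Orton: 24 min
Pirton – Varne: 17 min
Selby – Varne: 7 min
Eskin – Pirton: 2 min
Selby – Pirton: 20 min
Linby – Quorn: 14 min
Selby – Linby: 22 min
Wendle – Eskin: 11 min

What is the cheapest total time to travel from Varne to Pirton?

17 min

Settle nodes by increasing distance from Varne:
Varne: 0
Selby: 7  (via Varne)
Orton: 12  (via Selby)
Linby: 14  (via Varne)
Pirton: 17  (via Varne)
Shortest route: Varne–Pirton = 17 min.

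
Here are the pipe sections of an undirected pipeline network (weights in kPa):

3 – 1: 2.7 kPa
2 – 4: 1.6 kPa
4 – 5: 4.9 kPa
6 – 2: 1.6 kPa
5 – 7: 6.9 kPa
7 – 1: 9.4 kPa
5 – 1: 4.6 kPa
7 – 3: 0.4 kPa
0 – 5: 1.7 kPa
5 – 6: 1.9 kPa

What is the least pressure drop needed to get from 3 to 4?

Shortest distances from 3:
3: 0
7: 0.4  (via 3)
1: 2.7  (via 3)
5: 7.3  (via 7)
0: 9  (via 5)
6: 9.2  (via 5)
2: 10.8  (via 6)
4: 12.2  (via 5)
Shortest route: 3–7–5–4 = 12.2 kPa.

12.2 kPa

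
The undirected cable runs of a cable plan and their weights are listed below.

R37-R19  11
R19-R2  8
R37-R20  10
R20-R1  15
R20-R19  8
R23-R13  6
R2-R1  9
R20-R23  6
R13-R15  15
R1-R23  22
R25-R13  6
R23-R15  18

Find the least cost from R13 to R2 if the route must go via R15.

Shortest R13→R15: R13 → R15 = 15
Shortest R15→R2: R15 → R23 → R20 → R19 → R2 = 40
Total via R15: 15 + 40 = 55.

55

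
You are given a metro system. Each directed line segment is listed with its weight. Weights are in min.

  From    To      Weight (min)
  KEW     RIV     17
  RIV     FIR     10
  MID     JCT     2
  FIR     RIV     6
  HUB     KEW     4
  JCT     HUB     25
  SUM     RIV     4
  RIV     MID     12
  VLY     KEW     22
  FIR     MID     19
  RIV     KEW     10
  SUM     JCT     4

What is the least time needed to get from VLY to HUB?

78 min

Settle nodes by increasing distance from VLY:
VLY: 0
KEW: 22  (via VLY)
RIV: 39  (via KEW)
FIR: 49  (via RIV)
MID: 51  (via RIV)
JCT: 53  (via MID)
HUB: 78  (via JCT)
Shortest route: VLY–KEW–RIV–MID–JCT–HUB = 78 min.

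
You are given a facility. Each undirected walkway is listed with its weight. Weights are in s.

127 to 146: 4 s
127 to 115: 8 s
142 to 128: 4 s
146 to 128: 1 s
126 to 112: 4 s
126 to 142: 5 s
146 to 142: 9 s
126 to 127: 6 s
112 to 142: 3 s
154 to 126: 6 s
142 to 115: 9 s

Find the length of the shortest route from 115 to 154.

20 s

Running Dijkstra from 115:
115: 0
127: 8  (via 115)
142: 9  (via 115)
112: 12  (via 142)
146: 12  (via 127)
128: 13  (via 142)
126: 14  (via 127)
154: 20  (via 126)
Shortest route: 115–127–126–154 = 20 s.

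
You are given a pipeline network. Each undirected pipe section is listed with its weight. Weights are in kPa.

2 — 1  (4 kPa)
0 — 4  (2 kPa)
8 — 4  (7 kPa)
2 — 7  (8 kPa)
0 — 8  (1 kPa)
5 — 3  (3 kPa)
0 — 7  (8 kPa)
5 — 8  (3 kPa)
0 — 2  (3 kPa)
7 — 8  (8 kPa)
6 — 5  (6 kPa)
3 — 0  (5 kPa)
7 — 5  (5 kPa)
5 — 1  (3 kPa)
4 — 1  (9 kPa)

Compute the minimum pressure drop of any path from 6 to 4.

12 kPa

Shortest distances from 6:
6: 0
5: 6  (via 6)
1: 9  (via 5)
3: 9  (via 5)
8: 9  (via 5)
0: 10  (via 8)
7: 11  (via 5)
4: 12  (via 0)
Shortest route: 6 → 5 → 8 → 0 → 4 = 12 kPa.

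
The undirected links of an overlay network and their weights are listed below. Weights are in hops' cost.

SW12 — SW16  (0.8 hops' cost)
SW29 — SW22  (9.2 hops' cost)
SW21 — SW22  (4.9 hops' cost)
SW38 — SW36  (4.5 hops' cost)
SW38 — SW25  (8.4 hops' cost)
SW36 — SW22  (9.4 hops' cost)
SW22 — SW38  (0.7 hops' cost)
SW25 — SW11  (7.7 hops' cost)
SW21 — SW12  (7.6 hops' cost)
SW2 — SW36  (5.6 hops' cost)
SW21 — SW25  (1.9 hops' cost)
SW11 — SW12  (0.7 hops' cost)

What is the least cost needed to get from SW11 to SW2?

24 hops' cost

Candidate routes:
SW11–SW12–SW21–SW22–SW38–SW36–SW2: 0.7+7.6+4.9+0.7+4.5+5.6 = 24
SW11–SW25–SW21–SW22–SW38–SW36–SW2: 7.7+1.9+4.9+0.7+4.5+5.6 = 25.3
SW11–SW25–SW38–SW36–SW2: 7.7+8.4+4.5+5.6 = 26.2
SW11–SW12–SW21–SW22–SW36–SW2: 0.7+7.6+4.9+9.4+5.6 = 28.2
Cheapest is SW11–SW12–SW21–SW22–SW38–SW36–SW2 at 24 hops' cost.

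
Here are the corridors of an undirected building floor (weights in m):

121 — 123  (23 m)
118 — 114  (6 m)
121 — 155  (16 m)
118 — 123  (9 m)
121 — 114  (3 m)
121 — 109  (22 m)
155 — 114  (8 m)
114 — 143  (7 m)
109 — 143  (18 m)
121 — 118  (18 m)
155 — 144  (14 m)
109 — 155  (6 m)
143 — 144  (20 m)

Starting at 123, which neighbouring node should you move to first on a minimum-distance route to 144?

118

Compare a few routes:
123 → 118 → 114 → 155 → 144: 9+6+8+14 = 37
123 → 118 → 114 → 143 → 144: 9+6+7+20 = 42
The minimum is 37 m via 123 → 118 → 114 → 155 → 144.
So from 123 the first move is to 118.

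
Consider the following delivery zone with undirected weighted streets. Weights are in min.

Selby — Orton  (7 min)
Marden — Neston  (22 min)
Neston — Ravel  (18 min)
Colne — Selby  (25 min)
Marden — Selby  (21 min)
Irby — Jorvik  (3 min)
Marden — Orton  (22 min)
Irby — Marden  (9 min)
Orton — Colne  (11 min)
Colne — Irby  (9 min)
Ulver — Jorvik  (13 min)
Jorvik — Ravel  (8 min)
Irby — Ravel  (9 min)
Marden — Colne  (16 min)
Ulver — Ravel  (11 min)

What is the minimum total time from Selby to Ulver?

43 min

Shortest distances from Selby:
Selby: 0
Orton: 7  (via Selby)
Colne: 18  (via Orton)
Marden: 21  (via Selby)
Irby: 27  (via Colne)
Jorvik: 30  (via Irby)
Ravel: 36  (via Irby)
Neston: 43  (via Marden)
Ulver: 43  (via Jorvik)
Shortest route: Selby → Orton → Colne → Irby → Jorvik → Ulver = 43 min.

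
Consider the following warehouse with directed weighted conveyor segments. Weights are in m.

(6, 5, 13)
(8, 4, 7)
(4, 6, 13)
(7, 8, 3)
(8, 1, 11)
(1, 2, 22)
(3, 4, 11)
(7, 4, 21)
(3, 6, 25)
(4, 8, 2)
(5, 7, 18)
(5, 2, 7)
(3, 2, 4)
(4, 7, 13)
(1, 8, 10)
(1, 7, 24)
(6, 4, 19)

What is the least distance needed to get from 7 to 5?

Compare a few routes:
7 - 8 - 4 - 6 - 5: 3+7+13+13 = 36
7 - 4 - 6 - 5: 21+13+13 = 47
Cheapest is 7 - 8 - 4 - 6 - 5 at 36 m.

36 m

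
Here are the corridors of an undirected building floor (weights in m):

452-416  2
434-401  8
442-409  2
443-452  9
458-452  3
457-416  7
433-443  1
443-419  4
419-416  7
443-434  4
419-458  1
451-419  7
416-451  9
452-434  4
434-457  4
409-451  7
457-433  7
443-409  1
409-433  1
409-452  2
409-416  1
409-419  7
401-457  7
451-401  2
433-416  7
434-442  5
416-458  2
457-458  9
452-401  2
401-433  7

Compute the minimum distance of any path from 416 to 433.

Shortest distances from 416:
416: 0
409: 1  (via 416)
443: 2  (via 409)
452: 2  (via 416)
458: 2  (via 416)
433: 2  (via 409)
Shortest route: 416 → 409 → 433 = 2 m.

2 m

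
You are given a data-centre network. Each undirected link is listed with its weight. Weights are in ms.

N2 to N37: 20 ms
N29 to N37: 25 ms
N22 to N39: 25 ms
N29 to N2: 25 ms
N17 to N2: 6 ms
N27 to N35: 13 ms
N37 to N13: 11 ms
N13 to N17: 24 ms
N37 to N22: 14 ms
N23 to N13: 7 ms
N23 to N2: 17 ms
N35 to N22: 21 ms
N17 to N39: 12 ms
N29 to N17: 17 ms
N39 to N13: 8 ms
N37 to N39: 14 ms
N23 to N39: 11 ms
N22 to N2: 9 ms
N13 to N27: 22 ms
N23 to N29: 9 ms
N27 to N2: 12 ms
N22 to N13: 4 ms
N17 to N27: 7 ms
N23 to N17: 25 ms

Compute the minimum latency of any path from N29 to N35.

37 ms

Shortest distances from N29:
N29: 0
N23: 9  (via N29)
N13: 16  (via N23)
N17: 17  (via N29)
N22: 20  (via N13)
N39: 20  (via N23)
N2: 23  (via N17)
N27: 24  (via N17)
N37: 25  (via N29)
N35: 37  (via N27)
Shortest route: N29 → N17 → N27 → N35 = 37 ms.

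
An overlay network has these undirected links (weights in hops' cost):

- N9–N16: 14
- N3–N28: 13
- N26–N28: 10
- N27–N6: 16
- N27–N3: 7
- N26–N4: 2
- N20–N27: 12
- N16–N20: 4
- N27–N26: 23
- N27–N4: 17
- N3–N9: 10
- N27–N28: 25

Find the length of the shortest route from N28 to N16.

Settle nodes by increasing distance from N28:
N28: 0
N26: 10  (via N28)
N4: 12  (via N26)
N3: 13  (via N28)
N27: 20  (via N3)
N9: 23  (via N3)
N20: 32  (via N27)
N6: 36  (via N27)
N16: 36  (via N20)
Shortest route: N28–N3–N27–N20–N16 = 36 hops' cost.

36 hops' cost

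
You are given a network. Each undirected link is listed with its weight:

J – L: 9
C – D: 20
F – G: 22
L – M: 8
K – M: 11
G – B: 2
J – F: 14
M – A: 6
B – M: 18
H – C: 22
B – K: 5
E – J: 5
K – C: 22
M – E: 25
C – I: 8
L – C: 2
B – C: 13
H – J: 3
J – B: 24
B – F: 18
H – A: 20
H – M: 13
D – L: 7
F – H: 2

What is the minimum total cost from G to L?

Running Dijkstra from G:
G: 0
B: 2  (via G)
K: 7  (via B)
C: 15  (via B)
L: 17  (via C)
Shortest route: G → B → C → L = 17.

17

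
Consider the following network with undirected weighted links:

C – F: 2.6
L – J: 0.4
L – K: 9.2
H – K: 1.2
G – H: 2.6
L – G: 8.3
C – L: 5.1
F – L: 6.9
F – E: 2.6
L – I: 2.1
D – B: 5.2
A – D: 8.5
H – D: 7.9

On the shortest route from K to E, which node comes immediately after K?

Compare a few routes:
K–L–C–F–E: 9.2+5.1+2.6+2.6 = 19.5
K–H–G–L–C–F–E: 1.2+2.6+8.3+5.1+2.6+2.6 = 22.4
K–H–G–L–F–E: 1.2+2.6+8.3+6.9+2.6 = 21.6
K–L–F–E: 9.2+6.9+2.6 = 18.7
The minimum is 18.7 via K–L–F–E.
So from K the first move is to L.

L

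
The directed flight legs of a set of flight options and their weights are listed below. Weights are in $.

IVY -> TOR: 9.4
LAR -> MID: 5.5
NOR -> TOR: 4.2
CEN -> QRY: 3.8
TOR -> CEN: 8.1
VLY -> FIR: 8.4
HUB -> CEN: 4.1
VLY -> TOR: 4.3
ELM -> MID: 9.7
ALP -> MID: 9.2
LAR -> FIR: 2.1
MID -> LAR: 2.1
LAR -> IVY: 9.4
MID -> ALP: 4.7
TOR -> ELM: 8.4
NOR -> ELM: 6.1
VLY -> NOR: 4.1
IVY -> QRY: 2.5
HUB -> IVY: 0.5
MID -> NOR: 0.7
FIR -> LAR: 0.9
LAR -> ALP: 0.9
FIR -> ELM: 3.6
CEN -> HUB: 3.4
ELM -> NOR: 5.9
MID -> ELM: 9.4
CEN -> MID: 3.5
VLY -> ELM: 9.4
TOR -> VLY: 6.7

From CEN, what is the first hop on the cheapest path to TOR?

MID

Compare a few routes:
CEN - HUB - IVY - TOR: 3.4+0.5+9.4 = 13.3
CEN - MID - NOR - TOR: 3.5+0.7+4.2 = 8.4
Cheapest is CEN - MID - NOR - TOR at $8.4.
So from CEN the first move is to MID.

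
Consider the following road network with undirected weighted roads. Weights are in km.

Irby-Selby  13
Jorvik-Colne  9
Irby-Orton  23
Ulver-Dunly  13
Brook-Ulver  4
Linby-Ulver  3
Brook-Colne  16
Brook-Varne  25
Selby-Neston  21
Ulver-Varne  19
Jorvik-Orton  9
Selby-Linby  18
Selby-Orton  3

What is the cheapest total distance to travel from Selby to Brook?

25 km

Enumerating some paths:
Selby - Linby - Ulver - Brook: 18+3+4 = 25
Selby - Orton - Jorvik - Colne - Brook: 3+9+9+16 = 37
Cheapest is Selby - Linby - Ulver - Brook at 25 km.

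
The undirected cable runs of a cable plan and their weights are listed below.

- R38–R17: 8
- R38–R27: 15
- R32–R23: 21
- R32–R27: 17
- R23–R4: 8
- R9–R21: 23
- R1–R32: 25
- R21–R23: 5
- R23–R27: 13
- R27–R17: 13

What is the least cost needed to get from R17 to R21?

31

Enumerating some paths:
R17–R27–R23–R21: 13+13+5 = 31
R17–R38–R27–R23–R21: 8+15+13+5 = 41
Cheapest is R17–R27–R23–R21 at 31.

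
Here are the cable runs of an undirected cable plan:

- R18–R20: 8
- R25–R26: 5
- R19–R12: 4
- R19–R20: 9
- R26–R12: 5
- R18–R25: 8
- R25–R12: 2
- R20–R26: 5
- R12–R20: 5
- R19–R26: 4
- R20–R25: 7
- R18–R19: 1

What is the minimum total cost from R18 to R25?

Settle nodes by increasing distance from R18:
R18: 0
R19: 1  (via R18)
R12: 5  (via R19)
R26: 5  (via R19)
R25: 7  (via R12)
Shortest route: R18 → R19 → R12 → R25 = 7.

7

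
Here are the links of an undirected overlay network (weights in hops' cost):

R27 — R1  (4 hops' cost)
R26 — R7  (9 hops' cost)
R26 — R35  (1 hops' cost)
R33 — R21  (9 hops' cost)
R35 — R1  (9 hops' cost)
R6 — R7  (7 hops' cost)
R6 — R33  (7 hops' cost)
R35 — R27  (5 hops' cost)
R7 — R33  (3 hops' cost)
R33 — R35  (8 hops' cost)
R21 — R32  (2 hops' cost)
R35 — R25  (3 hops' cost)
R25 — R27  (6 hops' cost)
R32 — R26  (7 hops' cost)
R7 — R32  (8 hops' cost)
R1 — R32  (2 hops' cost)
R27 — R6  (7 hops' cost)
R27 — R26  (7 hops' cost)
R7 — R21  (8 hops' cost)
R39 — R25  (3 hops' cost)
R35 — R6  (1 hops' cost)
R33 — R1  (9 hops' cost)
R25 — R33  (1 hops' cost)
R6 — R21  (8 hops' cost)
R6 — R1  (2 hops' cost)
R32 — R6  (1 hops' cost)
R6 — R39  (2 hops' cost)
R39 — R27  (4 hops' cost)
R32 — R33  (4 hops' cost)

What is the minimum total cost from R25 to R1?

6 hops' cost

Running Dijkstra from R25:
R25: 0
R33: 1  (via R25)
R35: 3  (via R25)
R39: 3  (via R25)
R7: 4  (via R33)
R6: 4  (via R35)
R26: 4  (via R35)
R32: 5  (via R33)
R1: 6  (via R6)
Shortest route: R25–R35–R6–R1 = 6 hops' cost.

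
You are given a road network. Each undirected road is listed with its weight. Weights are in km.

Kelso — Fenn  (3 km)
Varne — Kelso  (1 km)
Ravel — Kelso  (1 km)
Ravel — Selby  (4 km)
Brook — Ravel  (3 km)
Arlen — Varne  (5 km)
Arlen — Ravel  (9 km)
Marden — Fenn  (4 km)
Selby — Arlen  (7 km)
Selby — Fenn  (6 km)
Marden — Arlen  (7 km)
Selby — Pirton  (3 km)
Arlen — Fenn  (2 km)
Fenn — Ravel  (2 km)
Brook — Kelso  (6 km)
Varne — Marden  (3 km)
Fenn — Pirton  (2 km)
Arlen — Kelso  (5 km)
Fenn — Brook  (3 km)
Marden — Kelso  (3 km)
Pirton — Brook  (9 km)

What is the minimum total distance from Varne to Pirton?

6 km

Shortest distances from Varne:
Varne: 0
Kelso: 1  (via Varne)
Ravel: 2  (via Kelso)
Marden: 3  (via Varne)
Fenn: 4  (via Kelso)
Brook: 5  (via Ravel)
Arlen: 5  (via Varne)
Pirton: 6  (via Fenn)
Shortest route: Varne → Kelso → Fenn → Pirton = 6 km.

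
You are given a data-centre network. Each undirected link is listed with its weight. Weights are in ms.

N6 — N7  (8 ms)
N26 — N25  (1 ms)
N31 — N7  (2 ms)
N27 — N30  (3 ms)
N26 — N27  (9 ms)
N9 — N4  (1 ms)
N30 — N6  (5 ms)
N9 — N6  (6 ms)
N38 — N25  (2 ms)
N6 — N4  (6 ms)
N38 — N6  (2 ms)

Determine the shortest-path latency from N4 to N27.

Candidate routes:
N4 → N6 → N30 → N27: 6+5+3 = 14
N4 → N6 → N38 → N25 → N26 → N27: 6+2+2+1+9 = 20
N4 → N9 → N6 → N30 → N27: 1+6+5+3 = 15
Cheapest is N4 → N6 → N30 → N27 at 14 ms.

14 ms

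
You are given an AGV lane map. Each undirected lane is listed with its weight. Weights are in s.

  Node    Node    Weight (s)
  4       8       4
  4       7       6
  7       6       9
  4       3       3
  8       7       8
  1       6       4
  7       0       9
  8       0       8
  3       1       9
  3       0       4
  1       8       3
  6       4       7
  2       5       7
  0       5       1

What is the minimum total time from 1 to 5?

12 s

Candidate routes:
1 - 3 - 0 - 5: 9+4+1 = 14
1 - 8 - 4 - 3 - 0 - 5: 3+4+3+4+1 = 15
1 - 8 - 0 - 5: 3+8+1 = 12
Cheapest is 1 - 8 - 0 - 5 at 12 s.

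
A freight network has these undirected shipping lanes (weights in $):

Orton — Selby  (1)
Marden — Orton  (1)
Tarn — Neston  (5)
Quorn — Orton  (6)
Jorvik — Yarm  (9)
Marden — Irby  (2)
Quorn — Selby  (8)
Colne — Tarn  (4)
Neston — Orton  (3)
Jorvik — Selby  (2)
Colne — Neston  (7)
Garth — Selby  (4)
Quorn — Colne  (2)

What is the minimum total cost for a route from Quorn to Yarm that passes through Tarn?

$26

Best Quorn to Tarn: Quorn → Colne → Tarn costing 6
Best Tarn to Yarm: Tarn → Neston → Orton → Selby → Jorvik → Yarm costing 20
Total via Tarn: 6 + 20 = $26.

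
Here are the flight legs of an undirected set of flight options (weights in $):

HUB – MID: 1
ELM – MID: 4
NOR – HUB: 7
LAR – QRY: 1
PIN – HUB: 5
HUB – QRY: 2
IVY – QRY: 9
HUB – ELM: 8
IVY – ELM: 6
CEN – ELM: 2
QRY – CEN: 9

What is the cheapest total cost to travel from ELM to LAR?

Compare a few routes:
ELM - HUB - QRY - LAR: 8+2+1 = 11
ELM - CEN - QRY - LAR: 2+9+1 = 12
ELM - MID - HUB - QRY - LAR: 4+1+2+1 = 8
The minimum is $8 via ELM - MID - HUB - QRY - LAR.

$8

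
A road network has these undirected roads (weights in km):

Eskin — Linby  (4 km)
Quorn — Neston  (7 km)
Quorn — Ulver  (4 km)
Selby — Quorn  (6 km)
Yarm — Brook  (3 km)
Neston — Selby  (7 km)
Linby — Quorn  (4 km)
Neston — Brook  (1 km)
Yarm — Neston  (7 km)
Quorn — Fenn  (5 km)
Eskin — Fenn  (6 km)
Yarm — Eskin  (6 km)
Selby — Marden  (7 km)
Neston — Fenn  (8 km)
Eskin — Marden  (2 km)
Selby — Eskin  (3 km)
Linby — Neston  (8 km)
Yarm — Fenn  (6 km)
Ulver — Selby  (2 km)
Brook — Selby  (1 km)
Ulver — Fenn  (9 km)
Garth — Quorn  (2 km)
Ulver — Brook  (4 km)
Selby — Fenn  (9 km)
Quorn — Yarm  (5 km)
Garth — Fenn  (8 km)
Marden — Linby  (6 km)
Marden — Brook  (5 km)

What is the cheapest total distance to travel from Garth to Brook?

9 km

Candidate routes:
Garth - Quorn - Neston - Brook: 2+7+1 = 10
Garth - Quorn - Selby - Brook: 2+6+1 = 9
The minimum is 9 km via Garth - Quorn - Selby - Brook.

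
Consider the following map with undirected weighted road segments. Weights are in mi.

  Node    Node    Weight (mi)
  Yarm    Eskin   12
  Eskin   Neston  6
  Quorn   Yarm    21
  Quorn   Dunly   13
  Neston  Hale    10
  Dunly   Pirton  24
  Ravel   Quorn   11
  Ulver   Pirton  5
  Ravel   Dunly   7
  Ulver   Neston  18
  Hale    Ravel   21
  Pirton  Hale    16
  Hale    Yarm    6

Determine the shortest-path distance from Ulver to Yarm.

27 mi

Candidate routes:
Ulver - Pirton - Hale - Neston - Eskin - Yarm: 5+16+10+6+12 = 49
Ulver - Pirton - Hale - Yarm: 5+16+6 = 27
Ulver - Neston - Eskin - Yarm: 18+6+12 = 36
Ulver - Neston - Hale - Yarm: 18+10+6 = 34
Cheapest is Ulver - Pirton - Hale - Yarm at 27 mi.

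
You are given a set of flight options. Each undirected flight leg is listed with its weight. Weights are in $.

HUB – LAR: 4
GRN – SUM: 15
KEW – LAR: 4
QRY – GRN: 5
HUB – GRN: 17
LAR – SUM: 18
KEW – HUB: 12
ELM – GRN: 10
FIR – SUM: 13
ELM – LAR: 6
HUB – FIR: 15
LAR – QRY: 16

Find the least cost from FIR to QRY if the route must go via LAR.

$35

Best FIR to LAR: FIR → HUB → LAR costing 19
Shortest LAR→QRY: LAR → QRY = 16
Total via LAR: 19 + 16 = $35.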